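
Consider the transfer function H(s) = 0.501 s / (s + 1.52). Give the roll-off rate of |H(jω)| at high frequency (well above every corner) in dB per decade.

0 dB/decade

With 1 zero and 1 pole, the high-frequency asymptotic slope is 20 × (1 − 1) = 0 dB/decade.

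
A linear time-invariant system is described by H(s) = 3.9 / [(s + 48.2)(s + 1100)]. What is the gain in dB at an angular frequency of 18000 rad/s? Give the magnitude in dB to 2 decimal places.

|j18000 + 48.2| = √(18000² + 48.2²) = 1.8e+04
|j18000 + 1100| = √(18000² + 1100²) = 1.803e+04
|H(j18000)| = 3.9 / (1.8e+04 × 1.803e+04) = 1.2015e-08
20 log₁₀(1.2015e-08) = -158.406 dB

-158.41 dB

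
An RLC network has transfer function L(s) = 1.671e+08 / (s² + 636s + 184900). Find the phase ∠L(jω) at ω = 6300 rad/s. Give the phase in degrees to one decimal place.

-174.2°

∠[(j6300)² + 636(j6300) + 184900] = ∠[-3.9505e+07 + j4.0068e+06] = 174.21°
∠L(j6300) = −174.21° = -174.21°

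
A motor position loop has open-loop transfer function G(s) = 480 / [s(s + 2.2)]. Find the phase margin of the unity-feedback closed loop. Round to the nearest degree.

6°

Gain crossover: |G(jω)| = 1 at ω ≈ 21.9 rad/s.
∠G(j21.9) = −90° − arctan(21.9/2.2) ≈ -174.25°
PM = 180° + (-174.25°) = 5.75°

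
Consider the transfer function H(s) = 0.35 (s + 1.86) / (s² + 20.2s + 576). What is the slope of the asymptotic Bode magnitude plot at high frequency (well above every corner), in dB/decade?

With 1 zero and 2 poles, the high-frequency asymptotic slope is 20 × (1 − 2) = -20 dB/decade.

-20 dB/decade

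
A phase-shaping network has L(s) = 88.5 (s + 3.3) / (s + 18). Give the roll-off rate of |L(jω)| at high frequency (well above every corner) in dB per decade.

With 1 zero and 1 pole, the high-frequency asymptotic slope is 20 × (1 − 1) = 0 dB/decade.

0 dB/decade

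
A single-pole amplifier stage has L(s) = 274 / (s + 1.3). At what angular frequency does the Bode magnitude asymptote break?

1.3 rad/s

The single real pole at s = −1.3 gives a corner at ω = 1.3 rad/s.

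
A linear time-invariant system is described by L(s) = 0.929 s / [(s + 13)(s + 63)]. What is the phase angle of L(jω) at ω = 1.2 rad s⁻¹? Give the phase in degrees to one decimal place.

83.6°

∠(j1.2) = 90.00°
∠(j1.2 + 13) = arctan(1.2/13) = 5.27°
∠(j1.2 + 63) = arctan(1.2/63) = 1.09°
∠L(j1.2) = 90.00° − (5.27° + 1.09°) = 83.63°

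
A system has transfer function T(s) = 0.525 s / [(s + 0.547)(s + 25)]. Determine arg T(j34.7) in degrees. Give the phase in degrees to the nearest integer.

-53°

∠(j34.7) = 90.00°
∠(j34.7 + 0.547) = arctan(34.7/0.547) = 89.10°
∠(j34.7 + 25) = arctan(34.7/25) = 54.23°
∠T(j34.7) = 90.00° − (89.10° + 54.23°) = -53.33°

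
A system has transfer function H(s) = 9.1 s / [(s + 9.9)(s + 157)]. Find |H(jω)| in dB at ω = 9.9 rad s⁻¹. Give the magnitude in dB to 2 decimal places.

-27.76 dB

|j9.9| = 9.9
|j9.9 + 9.9| = √(9.9² + 9.9²) = 14
|j9.9 + 157| = √(9.9² + 157²) = 157.3
|H(j9.9)| = 9.1 × 9.9 / (14 × 157.3) = 0.040904
20 log₁₀(0.040904) = -27.765 dB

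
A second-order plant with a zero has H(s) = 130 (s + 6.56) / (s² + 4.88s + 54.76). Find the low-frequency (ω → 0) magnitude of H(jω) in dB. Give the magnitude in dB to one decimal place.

23.8 dB

H(0) = 130 × 6.56 / 54.76 = 15.573
20 log₁₀(15.573) = 23.85 dB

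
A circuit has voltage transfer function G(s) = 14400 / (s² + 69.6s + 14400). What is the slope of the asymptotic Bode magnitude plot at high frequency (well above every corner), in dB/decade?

With 0 zeros and 2 poles, the high-frequency asymptotic slope is 20 × (0 − 2) = -40 dB/decade.

-40 dB/decade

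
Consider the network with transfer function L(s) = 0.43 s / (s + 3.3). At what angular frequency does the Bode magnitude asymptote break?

3.3 rad/s

The single real pole at s = −3.3 gives a corner at ω = 3.3 rad/s.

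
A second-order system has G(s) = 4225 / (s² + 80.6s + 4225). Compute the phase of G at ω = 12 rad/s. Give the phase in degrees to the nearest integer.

-13°

∠[(j12)² + 80.6(j12) + 4225] = ∠[4081 + j967.2] = 13.33°
∠G(j12) = −13.33° = -13.33°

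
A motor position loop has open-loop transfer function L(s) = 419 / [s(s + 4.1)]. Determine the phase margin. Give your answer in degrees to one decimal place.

11.4°

Gain crossover: |L(jω)| = 1 at ω ≈ 20.3 rad/s.
∠L(j20.3) = −90° − arctan(20.3/4.1) ≈ -168.56°
PM = 180° + (-168.56°) = 11.44°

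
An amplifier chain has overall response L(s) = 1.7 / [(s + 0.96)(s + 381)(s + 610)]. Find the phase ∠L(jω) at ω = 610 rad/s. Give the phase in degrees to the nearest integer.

-193 deg

∠(j610 + 0.96) = arctan(610/0.96) = 89.91°
∠(j610 + 381) = arctan(610/381) = 58.01°
∠(j610 + 610) = arctan(610/610) = 45.00°
∠L(j610) = − (89.91° + 58.01° + 45.00°) = -192.92°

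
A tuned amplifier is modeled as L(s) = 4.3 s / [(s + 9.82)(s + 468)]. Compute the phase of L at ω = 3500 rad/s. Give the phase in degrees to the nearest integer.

-82°

∠(j3500) = 90.00°
∠(j3500 + 9.82) = arctan(3500/9.82) = 89.84°
∠(j3500 + 468) = arctan(3500/468) = 82.38°
∠L(j3500) = 90.00° − (89.84° + 82.38°) = -82.22°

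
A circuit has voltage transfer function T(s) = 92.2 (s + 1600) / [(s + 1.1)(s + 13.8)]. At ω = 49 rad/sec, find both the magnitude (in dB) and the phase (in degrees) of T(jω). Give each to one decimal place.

|T| = 35.4 dB, ∠T = -161.2 deg

|j49 + 1600| = √(49² + 1600²) = 1601
|j49 + 1.1| = √(49² + 1.1²) = 49.01
|j49 + 13.8| = √(49² + 13.8²) = 50.91
|T(j49)| = 92.2 × 1601 / (49.01 × 50.91) = 59.153
20 log₁₀(59.153) = 35.44 dB
∠(j49 + 1600) = arctan(49/1600) = 1.75°
∠(j49 + 1.1) = arctan(49/1.1) = 88.71°
∠(j49 + 13.8) = arctan(49/13.8) = 74.27°
∠T(j49) = 1.75° − (88.71° + 74.27°) = -161.23°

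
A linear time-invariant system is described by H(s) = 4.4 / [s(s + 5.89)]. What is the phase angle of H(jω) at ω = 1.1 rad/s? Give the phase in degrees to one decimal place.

∠(j1.1 + 5.89) = arctan(1.1/5.89) = 10.58°
∠(j1.1) = 90.00°
∠H(j1.1) = − (10.58° + 90.00°) = -100.58°

-100.6°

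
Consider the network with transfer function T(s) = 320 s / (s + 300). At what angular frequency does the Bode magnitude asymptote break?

300 rad/s

The single real pole at s = −300 gives a corner at ω = 300 rad/s.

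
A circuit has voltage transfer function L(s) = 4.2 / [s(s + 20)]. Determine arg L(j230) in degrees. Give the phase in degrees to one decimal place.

∠(j230 + 20) = arctan(230/20) = 85.03°
∠(j230) = 90.00°
∠L(j230) = − (85.03° + 90.00°) = -175.03°

-175.0°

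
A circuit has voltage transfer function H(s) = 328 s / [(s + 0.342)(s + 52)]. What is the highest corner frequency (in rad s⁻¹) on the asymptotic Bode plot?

52 rad s⁻¹

Break frequencies occur at each pole and zero magnitude: 0.342 rad s⁻¹, 52 rad s⁻¹.
The highest is 52 rad s⁻¹.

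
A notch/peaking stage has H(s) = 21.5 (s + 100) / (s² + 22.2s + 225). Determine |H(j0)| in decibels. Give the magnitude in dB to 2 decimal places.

H(0) = 21.5 × 100 / 225 = 9.5556
20 log₁₀(9.5556) = 19.605 dB

19.61 dB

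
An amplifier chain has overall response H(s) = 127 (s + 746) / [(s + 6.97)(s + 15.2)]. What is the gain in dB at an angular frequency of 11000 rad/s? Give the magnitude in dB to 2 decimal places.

-38.73 dB

|j11000 + 746| = √(11000² + 746²) = 1.103e+04
|j11000 + 6.97| = √(11000² + 6.97²) = 1.1e+04
|j11000 + 15.2| = √(11000² + 15.2²) = 1.1e+04
|H(j11000)| = 127 × 1.103e+04 / (1.1e+04 × 1.1e+04) = 0.011572
20 log₁₀(0.011572) = -38.732 dB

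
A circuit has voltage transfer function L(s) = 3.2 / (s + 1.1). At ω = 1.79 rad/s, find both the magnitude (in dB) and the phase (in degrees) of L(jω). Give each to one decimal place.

|L| = 3.7 dB, ∠L = -58.4°

|j1.79 + 1.1| = √(1.79² + 1.1²) = 2.101
|L(j1.79)| = 3.2 / 2.101 = 1.5231
20 log₁₀(1.5231) = 3.65 dB
∠(j1.79 + 1.1) = arctan(1.79/1.1) = 58.43°
∠L(j1.79) = −58.43° = -58.43°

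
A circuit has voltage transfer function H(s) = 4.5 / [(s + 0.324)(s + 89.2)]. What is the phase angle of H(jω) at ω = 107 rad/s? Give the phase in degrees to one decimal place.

∠(j107 + 0.324) = arctan(107/0.324) = 89.83°
∠(j107 + 89.2) = arctan(107/89.2) = 50.18°
∠H(j107) = − (89.83° + 50.18°) = -140.01°

-140.0°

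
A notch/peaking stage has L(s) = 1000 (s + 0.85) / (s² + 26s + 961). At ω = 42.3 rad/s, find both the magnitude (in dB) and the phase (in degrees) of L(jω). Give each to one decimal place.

|j42.3 + 0.85| = √(42.3² + 0.85²) = 42.31
|(j42.3)² + 26(j42.3) + 961| = |-828.29 + j1099.8| = 1377
|L(j42.3)| = 1000 × 42.31 / 1377 = 30.729
20 log₁₀(30.729) = 29.75 dB
∠(j42.3 + 0.85) = arctan(42.3/0.85) = 88.85°
∠[(j42.3)² + 26(j42.3) + 961] = ∠[-828.29 + j1099.8] = 126.98°
∠L(j42.3) = 88.85° − 126.98° = -38.14°

|L| = 29.8 dB, ∠L = -38.1°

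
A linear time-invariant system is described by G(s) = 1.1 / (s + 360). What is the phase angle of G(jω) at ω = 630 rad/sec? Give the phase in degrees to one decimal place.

-60.3°

∠(j630 + 360) = arctan(630/360) = 60.26°
∠G(j630) = −60.26° = -60.26°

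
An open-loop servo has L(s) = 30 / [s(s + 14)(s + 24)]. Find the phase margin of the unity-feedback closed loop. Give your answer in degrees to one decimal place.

Gain crossover: |L(jω)| = 1 at ω ≈ 0.0893 rad/s.
∠L(j0.0893) = −90° − arctan(0.0893/14) − arctan(0.0893/24) ≈ -90.58°
PM = 180° + (-90.58°) = 89.42°

89.4°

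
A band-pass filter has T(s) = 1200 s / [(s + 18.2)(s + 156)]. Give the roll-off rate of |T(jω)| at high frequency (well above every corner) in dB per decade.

With 1 zero and 2 poles, the high-frequency asymptotic slope is 20 × (1 − 2) = -20 dB/decade.

-20 dB/decade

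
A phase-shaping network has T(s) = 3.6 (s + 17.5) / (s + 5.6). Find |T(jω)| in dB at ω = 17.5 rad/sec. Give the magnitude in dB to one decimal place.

|j17.5 + 17.5| = √(17.5² + 17.5²) = 24.75
|j17.5 + 5.6| = √(17.5² + 5.6²) = 18.37
|T(j17.5)| = 3.6 × 24.75 / 18.37 = 4.849
20 log₁₀(4.849) = 13.71 dB

13.7 dB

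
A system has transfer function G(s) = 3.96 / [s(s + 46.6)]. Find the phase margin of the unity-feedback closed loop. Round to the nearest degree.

90°

Gain crossover: |G(jω)| = 1 at ω ≈ 0.085 rad/s.
∠G(j0.085) = −90° − arctan(0.085/46.6) ≈ -90.10°
PM = 180° + (-90.10°) = 89.90°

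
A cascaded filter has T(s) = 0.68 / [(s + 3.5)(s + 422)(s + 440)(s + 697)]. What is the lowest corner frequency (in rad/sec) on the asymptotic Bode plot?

Break frequencies occur at each pole and zero magnitude: 3.5 rad/sec, 422 rad/sec, 440 rad/sec, 697 rad/sec.
The lowest is 3.5 rad/sec.

3.5 rad/sec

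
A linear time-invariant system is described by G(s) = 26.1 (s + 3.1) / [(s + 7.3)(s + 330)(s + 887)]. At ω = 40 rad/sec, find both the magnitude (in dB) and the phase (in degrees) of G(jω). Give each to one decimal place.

|j40 + 3.1| = √(40² + 3.1²) = 40.12
|j40 + 7.3| = √(40² + 7.3²) = 40.66
|j40 + 330| = √(40² + 330²) = 332.4
|j40 + 887| = √(40² + 887²) = 887.9
|G(j40)| = 26.1 × 40.12 / (40.66 × 332.4 × 887.9) = 8.7253e-05
20 log₁₀(8.7253e-05) = -81.18 dB
∠(j40 + 3.1) = arctan(40/3.1) = 85.57°
∠(j40 + 7.3) = arctan(40/7.3) = 79.66°
∠(j40 + 330) = arctan(40/330) = 6.91°
∠(j40 + 887) = arctan(40/887) = 2.58°
∠G(j40) = 85.57° − (79.66° + 6.91° + 2.58°) = -3.58°

|G| = -81.2 dB, ∠G = -3.6°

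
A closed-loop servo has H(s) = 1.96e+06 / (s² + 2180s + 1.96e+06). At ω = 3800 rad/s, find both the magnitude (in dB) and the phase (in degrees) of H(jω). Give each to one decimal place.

|(j3800)² + 2180(j3800) + 1.96e+06| = |-1.248e+07 + j8.284e+06| = 1.498e+07
|H(j3800)| = 1.96e+06 / 1.498e+07 = 0.13085
20 log₁₀(0.13085) = -17.66 dB
∠[(j3800)² + 2180(j3800) + 1.96e+06] = ∠[-1.248e+07 + j8.284e+06] = 146.42°
∠H(j3800) = −146.42° = -146.42°

|H| = -17.7 dB, ∠H = -146.4 deg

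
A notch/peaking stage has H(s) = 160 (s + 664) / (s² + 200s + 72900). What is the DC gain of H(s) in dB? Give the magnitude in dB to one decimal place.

3.3 dB

H(0) = 160 × 664 / 72900 = 1.4573
20 log₁₀(1.4573) = 3.27 dB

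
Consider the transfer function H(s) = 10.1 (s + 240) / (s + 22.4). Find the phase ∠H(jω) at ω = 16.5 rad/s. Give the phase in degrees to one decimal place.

-32.4 deg

∠(j16.5 + 240) = arctan(16.5/240) = 3.93°
∠(j16.5 + 22.4) = arctan(16.5/22.4) = 36.38°
∠H(j16.5) = 3.93° − 36.38° = -32.44°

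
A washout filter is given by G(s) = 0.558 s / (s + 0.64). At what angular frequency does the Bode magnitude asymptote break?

The single real pole at s = −0.64 gives a corner at ω = 0.64 rad/s.

0.64 rad/s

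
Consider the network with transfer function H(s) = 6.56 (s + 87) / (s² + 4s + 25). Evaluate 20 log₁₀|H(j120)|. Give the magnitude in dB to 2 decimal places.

|j120 + 87| = √(120² + 87²) = 148.2
|(j120)² + 4(j120) + 25| = |-14375 + j480| = 1.438e+04
|H(j120)| = 6.56 × 148.2 / 1.438e+04 = 0.067602
20 log₁₀(0.067602) = -23.401 dB

-23.40 dB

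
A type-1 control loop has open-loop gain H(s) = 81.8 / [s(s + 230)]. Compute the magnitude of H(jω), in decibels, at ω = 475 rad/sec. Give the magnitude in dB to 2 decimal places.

|j475 + 230| = √(475² + 230²) = 527.8
|j475| = 475
|H(j475)| = 81.8 / (527.8 × 475) = 0.00032631
20 log₁₀(0.00032631) = -69.727 dB

-69.73 dB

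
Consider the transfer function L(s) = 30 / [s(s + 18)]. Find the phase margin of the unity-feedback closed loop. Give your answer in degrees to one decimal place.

84.7°

Gain crossover: |L(jω)| = 1 at ω ≈ 1.66 rad s⁻¹.
∠L(j1.66) = −90° − arctan(1.66/18) ≈ -95.27°
PM = 180° + (-95.27°) = 84.73°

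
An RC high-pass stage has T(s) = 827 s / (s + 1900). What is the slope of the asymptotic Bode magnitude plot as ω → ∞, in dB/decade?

With 1 zero and 1 pole, the high-frequency asymptotic slope is 20 × (1 − 1) = 0 dB/decade.

0 dB/decade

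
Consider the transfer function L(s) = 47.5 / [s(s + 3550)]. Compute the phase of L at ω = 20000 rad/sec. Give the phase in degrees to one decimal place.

∠(j20000 + 3550) = arctan(20000/3550) = 79.93°
∠(j20000) = 90.00°
∠L(j20000) = − (79.93° + 90.00°) = -169.93°

-169.9°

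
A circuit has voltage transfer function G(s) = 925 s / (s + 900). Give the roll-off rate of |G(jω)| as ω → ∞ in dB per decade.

With 1 zero and 1 pole, the high-frequency asymptotic slope is 20 × (1 − 1) = 0 dB/decade.

0 dB/decade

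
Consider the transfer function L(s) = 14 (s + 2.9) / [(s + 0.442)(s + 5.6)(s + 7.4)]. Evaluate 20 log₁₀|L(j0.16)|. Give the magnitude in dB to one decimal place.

6.4 dB

|j0.16 + 2.9| = √(0.16² + 2.9²) = 2.904
|j0.16 + 0.442| = √(0.16² + 0.442²) = 0.4701
|j0.16 + 5.6| = √(0.16² + 5.6²) = 5.602
|j0.16 + 7.4| = √(0.16² + 7.4²) = 7.402
|L(j0.16)| = 14 × 2.904 / (0.4701 × 5.602 × 7.402) = 2.0861
20 log₁₀(2.0861) = 6.39 dB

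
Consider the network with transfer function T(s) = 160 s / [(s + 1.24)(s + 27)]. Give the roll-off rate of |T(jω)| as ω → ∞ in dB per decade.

-20 dB/decade

With 1 zero and 2 poles, the high-frequency asymptotic slope is 20 × (1 − 2) = -20 dB/decade.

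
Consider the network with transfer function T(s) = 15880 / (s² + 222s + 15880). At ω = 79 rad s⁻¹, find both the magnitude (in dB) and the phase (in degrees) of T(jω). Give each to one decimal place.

|T| = -2.0 dB, ∠T = -61.2°

|(j79)² + 222(j79) + 15880| = |9639 + j17538| = 2.001e+04
|T(j79)| = 15880 / 2.001e+04 = 0.79351
20 log₁₀(0.79351) = -2.01 dB
∠[(j79)² + 222(j79) + 15880] = ∠[9639 + j17538] = 61.21°
∠T(j79) = −61.21° = -61.21°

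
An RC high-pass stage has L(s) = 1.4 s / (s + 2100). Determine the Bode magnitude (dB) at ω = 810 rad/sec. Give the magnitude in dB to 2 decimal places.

-5.95 dB

|j810| = 810
|j810 + 2100| = √(810² + 2100²) = 2251
|L(j810)| = 1.4 × 810 / 2251 = 0.50382
20 log₁₀(0.50382) = -5.954 dB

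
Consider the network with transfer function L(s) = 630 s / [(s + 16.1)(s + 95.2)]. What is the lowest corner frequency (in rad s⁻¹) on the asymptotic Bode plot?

16.1 rad s⁻¹

Break frequencies occur at each pole and zero magnitude: 16.1 rad s⁻¹, 95.2 rad s⁻¹.
The lowest is 16.1 rad s⁻¹.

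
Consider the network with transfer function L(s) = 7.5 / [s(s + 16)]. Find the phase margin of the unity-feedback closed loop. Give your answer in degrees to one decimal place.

88.3 deg

Gain crossover: |L(jω)| = 1 at ω ≈ 0.469 rad/s.
∠L(j0.469) = −90° − arctan(0.469/16) ≈ -91.68°
PM = 180° + (-91.68°) = 88.32°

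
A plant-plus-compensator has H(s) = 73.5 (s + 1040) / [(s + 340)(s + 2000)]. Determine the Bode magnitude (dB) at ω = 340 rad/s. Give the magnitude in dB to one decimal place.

-21.7 dB

|j340 + 1040| = √(340² + 1040²) = 1094
|j340 + 340| = √(340² + 340²) = 480.8
|j340 + 2000| = √(340² + 2000²) = 2029
|H(j340)| = 73.5 × 1094 / (480.8 × 2029) = 0.082444
20 log₁₀(0.082444) = -21.68 dB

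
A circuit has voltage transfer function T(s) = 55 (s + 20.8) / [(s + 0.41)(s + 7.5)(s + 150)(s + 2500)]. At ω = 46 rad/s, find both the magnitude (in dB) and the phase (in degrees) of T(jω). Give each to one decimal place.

|T| = -109.6 dB, ∠T = -122.7 deg

|j46 + 20.8| = √(46² + 20.8²) = 50.48
|j46 + 0.41| = √(46² + 0.41²) = 46
|j46 + 7.5| = √(46² + 7.5²) = 46.61
|j46 + 150| = √(46² + 150²) = 156.9
|j46 + 2500| = √(46² + 2500²) = 2500
|T(j46)| = 55 × 50.48 / (46 × 46.61 × 156.9 × 2500) = 3.3011e-06
20 log₁₀(3.3011e-06) = -109.63 dB
∠(j46 + 20.8) = arctan(46/20.8) = 65.67°
∠(j46 + 0.41) = arctan(46/0.41) = 89.49°
∠(j46 + 7.5) = arctan(46/7.5) = 80.74°
∠(j46 + 150) = arctan(46/150) = 17.05°
∠(j46 + 2500) = arctan(46/2500) = 1.05°
∠T(j46) = 65.67° − (89.49° + 80.74° + 17.05° + 1.05°) = -122.66°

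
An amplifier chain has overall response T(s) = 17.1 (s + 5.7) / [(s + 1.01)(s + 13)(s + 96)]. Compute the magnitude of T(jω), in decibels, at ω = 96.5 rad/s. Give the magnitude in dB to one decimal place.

-57.8 dB

|j96.5 + 5.7| = √(96.5² + 5.7²) = 96.67
|j96.5 + 1.01| = √(96.5² + 1.01²) = 96.51
|j96.5 + 13| = √(96.5² + 13²) = 97.37
|j96.5 + 96| = √(96.5² + 96²) = 136.1
|T(j96.5)| = 17.1 × 96.67 / (96.51 × 97.37 × 136.1) = 0.0012923
20 log₁₀(0.0012923) = -57.77 dB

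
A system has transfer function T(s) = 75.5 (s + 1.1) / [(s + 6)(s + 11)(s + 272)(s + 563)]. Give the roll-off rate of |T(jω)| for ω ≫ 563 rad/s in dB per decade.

With 1 zero and 4 poles, the high-frequency asymptotic slope is 20 × (1 − 4) = -60 dB/decade.

-60 dB/decade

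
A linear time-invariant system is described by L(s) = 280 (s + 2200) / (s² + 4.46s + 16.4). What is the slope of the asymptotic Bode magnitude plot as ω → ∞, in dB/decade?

-20 dB/decade

With 1 zero and 2 poles, the high-frequency asymptotic slope is 20 × (1 − 2) = -20 dB/decade.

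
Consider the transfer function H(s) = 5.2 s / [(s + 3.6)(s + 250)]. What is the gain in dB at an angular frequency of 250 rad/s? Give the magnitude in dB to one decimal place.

|j250| = 250
|j250 + 3.6| = √(250² + 3.6²) = 250
|j250 + 250| = √(250² + 250²) = 353.6
|H(j250)| = 5.2 × 250 / (250 × 353.6) = 0.014706
20 log₁₀(0.014706) = -36.65 dB

-36.6 dB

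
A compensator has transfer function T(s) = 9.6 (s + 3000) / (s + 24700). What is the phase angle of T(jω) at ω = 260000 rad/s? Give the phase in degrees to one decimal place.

4.8°

∠(j260000 + 3000) = arctan(260000/3000) = 89.34°
∠(j260000 + 24700) = arctan(260000/24700) = 84.57°
∠T(j260000) = 89.34° − 84.57° = 4.77°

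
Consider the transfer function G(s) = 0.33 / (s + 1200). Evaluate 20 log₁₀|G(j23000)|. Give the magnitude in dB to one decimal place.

-96.9 dB

|j23000 + 1200| = √(23000² + 1200²) = 2.303e+04
|G(j23000)| = 0.33 / 2.303e+04 = 1.4328e-05
20 log₁₀(1.4328e-05) = -96.88 dB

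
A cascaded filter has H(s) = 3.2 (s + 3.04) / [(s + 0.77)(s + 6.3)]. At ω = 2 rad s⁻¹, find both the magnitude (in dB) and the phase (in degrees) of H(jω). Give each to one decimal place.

|j2 + 3.04| = √(2² + 3.04²) = 3.639
|j2 + 0.77| = √(2² + 0.77²) = 2.143
|j2 + 6.3| = √(2² + 6.3²) = 6.61
|H(j2)| = 3.2 × 3.639 / (2.143 × 6.61) = 0.82203
20 log₁₀(0.82203) = -1.70 dB
∠(j2 + 3.04) = arctan(2/3.04) = 33.34°
∠(j2 + 0.77) = arctan(2/0.77) = 68.94°
∠(j2 + 6.3) = arctan(2/6.3) = 17.61°
∠H(j2) = 33.34° − (68.94° + 17.61°) = -53.22°

|H| = -1.7 dB, ∠H = -53.2°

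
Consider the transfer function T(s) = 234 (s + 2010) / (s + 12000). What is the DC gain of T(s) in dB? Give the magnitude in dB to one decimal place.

31.9 dB

T(0) = 234 × 2010 / 12000 = 39.195
20 log₁₀(39.195) = 31.86 dB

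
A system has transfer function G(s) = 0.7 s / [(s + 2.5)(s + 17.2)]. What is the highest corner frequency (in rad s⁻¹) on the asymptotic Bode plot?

17.2 rad s⁻¹

Break frequencies occur at each pole and zero magnitude: 2.5 rad s⁻¹, 17.2 rad s⁻¹.
The highest is 17.2 rad s⁻¹.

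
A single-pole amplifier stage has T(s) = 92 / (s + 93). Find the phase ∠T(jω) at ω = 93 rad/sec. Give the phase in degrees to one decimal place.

∠(j93 + 93) = arctan(93/93) = 45.00°
∠T(j93) = −45.00° = -45.00°

-45.0°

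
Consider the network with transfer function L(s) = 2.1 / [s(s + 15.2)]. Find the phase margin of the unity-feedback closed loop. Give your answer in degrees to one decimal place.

Gain crossover: |L(jω)| = 1 at ω ≈ 0.138 rad s⁻¹.
∠L(j0.138) = −90° − arctan(0.138/15.2) ≈ -90.52°
PM = 180° + (-90.52°) = 89.48°

89.5°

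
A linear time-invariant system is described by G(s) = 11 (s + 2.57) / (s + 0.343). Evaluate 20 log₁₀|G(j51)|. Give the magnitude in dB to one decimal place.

|j51 + 2.57| = √(51² + 2.57²) = 51.06
|j51 + 0.343| = √(51² + 0.343²) = 51
|G(j51)| = 11 × 51.06 / 51 = 11.014
20 log₁₀(11.014) = 20.84 dB

20.8 dB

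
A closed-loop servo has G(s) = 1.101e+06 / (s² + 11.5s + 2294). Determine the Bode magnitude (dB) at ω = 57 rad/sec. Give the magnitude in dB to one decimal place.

59.6 dB

|(j57)² + 11.5(j57) + 2294| = |-955 + j655.5| = 1158
|G(j57)| = 1.101e+06 / 1158 = 950.51
20 log₁₀(950.51) = 59.56 dB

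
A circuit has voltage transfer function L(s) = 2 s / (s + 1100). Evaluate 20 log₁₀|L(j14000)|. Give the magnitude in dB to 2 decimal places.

|j14000| = 1.4e+04
|j14000 + 1100| = √(14000² + 1100²) = 1.404e+04
|L(j14000)| = 2 × 1.4e+04 / 1.404e+04 = 1.9939
20 log₁₀(1.9939) = 5.994 dB

5.99 dB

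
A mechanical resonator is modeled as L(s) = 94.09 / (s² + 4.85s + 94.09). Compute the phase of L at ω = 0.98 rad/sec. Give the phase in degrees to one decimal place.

-2.9°

∠[(j0.98)² + 4.85(j0.98) + 94.09] = ∠[93.13 + j4.753] = 2.92°
∠L(j0.98) = −2.92° = -2.92°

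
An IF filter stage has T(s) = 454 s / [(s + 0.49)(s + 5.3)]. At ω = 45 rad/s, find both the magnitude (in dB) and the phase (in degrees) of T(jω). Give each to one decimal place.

|j45| = 45
|j45 + 0.49| = √(45² + 0.49²) = 45
|j45 + 5.3| = √(45² + 5.3²) = 45.31
|T(j45)| = 454 × 45 / (45 × 45.31) = 10.019
20 log₁₀(10.019) = 20.02 dB
∠(j45) = 90.00°
∠(j45 + 0.49) = arctan(45/0.49) = 89.38°
∠(j45 + 5.3) = arctan(45/5.3) = 83.28°
∠T(j45) = 90.00° − (89.38° + 83.28°) = -82.66°

|T| = 20.0 dB, ∠T = -82.7 deg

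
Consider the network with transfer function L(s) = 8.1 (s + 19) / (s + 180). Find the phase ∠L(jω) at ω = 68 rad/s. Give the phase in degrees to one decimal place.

53.7 deg

∠(j68 + 19) = arctan(68/19) = 74.39°
∠(j68 + 180) = arctan(68/180) = 20.70°
∠L(j68) = 74.39° − 20.70° = 53.69°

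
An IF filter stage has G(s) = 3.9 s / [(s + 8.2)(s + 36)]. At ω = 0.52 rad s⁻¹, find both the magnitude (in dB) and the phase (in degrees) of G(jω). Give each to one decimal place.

|j0.52| = 0.52
|j0.52 + 8.2| = √(0.52² + 8.2²) = 8.216
|j0.52 + 36| = √(0.52² + 36²) = 36
|G(j0.52)| = 3.9 × 0.52 / (8.216 × 36) = 0.0068554
20 log₁₀(0.0068554) = -43.28 dB
∠(j0.52) = 90.00°
∠(j0.52 + 8.2) = arctan(0.52/8.2) = 3.63°
∠(j0.52 + 36) = arctan(0.52/36) = 0.83°
∠G(j0.52) = 90.00° − (3.63° + 0.83°) = 85.54°

|G| = -43.3 dB, ∠G = 85.5°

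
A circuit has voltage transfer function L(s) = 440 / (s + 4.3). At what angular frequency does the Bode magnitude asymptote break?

The single real pole at s = −4.3 gives a corner at ω = 4.3 rad/s.

4.3 rad/s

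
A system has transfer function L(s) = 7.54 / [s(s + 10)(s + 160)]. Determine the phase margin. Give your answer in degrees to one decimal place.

Gain crossover: |L(jω)| = 1 at ω ≈ 0.00471 rad/s.
∠L(j0.00471) = −90° − arctan(0.00471/10) − arctan(0.00471/160) ≈ -90.03°
PM = 180° + (-90.03°) = 89.97°

90.0°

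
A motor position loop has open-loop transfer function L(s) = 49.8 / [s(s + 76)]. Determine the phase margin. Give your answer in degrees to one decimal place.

Gain crossover: |L(jω)| = 1 at ω ≈ 0.655 rad/sec.
∠L(j0.655) = −90° − arctan(0.655/76) ≈ -90.49°
PM = 180° + (-90.49°) = 89.51°

89.5°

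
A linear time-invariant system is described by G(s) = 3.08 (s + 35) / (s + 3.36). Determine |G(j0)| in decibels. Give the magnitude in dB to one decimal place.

30.1 dB

G(0) = 3.08 × 35 / 3.36 = 32.083
20 log₁₀(32.083) = 30.13 dB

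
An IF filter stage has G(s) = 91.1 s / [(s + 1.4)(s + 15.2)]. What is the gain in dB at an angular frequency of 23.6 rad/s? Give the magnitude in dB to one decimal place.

10.2 dB

|j23.6| = 23.6
|j23.6 + 1.4| = √(23.6² + 1.4²) = 23.64
|j23.6 + 15.2| = √(23.6² + 15.2²) = 28.07
|G(j23.6)| = 91.1 × 23.6 / (23.64 × 28.07) = 3.2396
20 log₁₀(3.2396) = 10.21 dB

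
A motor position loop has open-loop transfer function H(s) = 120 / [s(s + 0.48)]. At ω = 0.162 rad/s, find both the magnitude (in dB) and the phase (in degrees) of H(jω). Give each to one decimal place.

|H| = 63.3 dB, ∠H = -108.6 deg

|j0.162 + 0.48| = √(0.162² + 0.48²) = 0.5066
|j0.162| = 0.162
|H(j0.162)| = 120 / (0.5066 × 0.162) = 1462.2
20 log₁₀(1462.2) = 63.30 dB
∠(j0.162 + 0.48) = arctan(0.162/0.48) = 18.65°
∠(j0.162) = 90.00°
∠H(j0.162) = − (18.65° + 90.00°) = -108.65°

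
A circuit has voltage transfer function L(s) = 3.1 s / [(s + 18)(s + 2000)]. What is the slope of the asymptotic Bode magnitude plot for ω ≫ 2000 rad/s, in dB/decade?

-20 dB/decade

With 1 zero and 2 poles, the high-frequency asymptotic slope is 20 × (1 − 2) = -20 dB/decade.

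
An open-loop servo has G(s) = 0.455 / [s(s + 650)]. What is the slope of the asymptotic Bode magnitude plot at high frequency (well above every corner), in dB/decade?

-40 dB/decade

With 0 zeros and 2 poles, the high-frequency asymptotic slope is 20 × (0 − 2) = -40 dB/decade.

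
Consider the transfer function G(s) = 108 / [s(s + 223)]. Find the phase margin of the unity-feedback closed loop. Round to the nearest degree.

90°

Gain crossover: |G(jω)| = 1 at ω ≈ 0.484 rad/s.
∠G(j0.484) = −90° − arctan(0.484/223) ≈ -90.12°
PM = 180° + (-90.12°) = 89.88°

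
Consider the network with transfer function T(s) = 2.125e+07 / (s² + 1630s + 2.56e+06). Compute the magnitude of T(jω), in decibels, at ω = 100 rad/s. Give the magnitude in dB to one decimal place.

18.4 dB

|(j100)² + 1630(j100) + 2.56e+06| = |2.55e+06 + j1.63e+05| = 2.555e+06
|T(j100)| = 2.125e+07 / 2.555e+06 = 8.3164
20 log₁₀(8.3164) = 18.40 dB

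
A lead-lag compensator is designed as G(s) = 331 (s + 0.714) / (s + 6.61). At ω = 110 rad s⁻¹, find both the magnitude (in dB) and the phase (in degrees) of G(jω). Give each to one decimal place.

|G| = 50.4 dB, ∠G = 3.1°

|j110 + 0.714| = √(110² + 0.714²) = 110
|j110 + 6.61| = √(110² + 6.61²) = 110.2
|G(j110)| = 331 × 110 / 110.2 = 330.41
20 log₁₀(330.41) = 50.38 dB
∠(j110 + 0.714) = arctan(110/0.714) = 89.63°
∠(j110 + 6.61) = arctan(110/6.61) = 86.56°
∠G(j110) = 89.63° − 86.56° = 3.07°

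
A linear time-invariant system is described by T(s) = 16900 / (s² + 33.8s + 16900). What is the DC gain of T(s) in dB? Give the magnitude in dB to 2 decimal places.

T(0) = 16900 / 16900 = 1
20 log₁₀(1) = 0.000 dB

0.00 dB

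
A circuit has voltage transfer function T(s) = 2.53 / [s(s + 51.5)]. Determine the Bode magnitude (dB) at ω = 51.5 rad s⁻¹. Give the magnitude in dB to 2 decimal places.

|j51.5 + 51.5| = √(51.5² + 51.5²) = 72.83
|j51.5| = 51.5
|T(j51.5)| = 2.53 / (72.83 × 51.5) = 0.00067451
20 log₁₀(0.00067451) = -63.420 dB

-63.42 dB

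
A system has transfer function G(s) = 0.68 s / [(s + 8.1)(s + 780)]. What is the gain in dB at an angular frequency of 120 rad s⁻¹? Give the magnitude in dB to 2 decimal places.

|j120| = 120
|j120 + 8.1| = √(120² + 8.1²) = 120.3
|j120 + 780| = √(120² + 780²) = 789.2
|G(j120)| = 0.68 × 120 / (120.3 × 789.2) = 0.0008597
20 log₁₀(0.0008597) = -61.313 dB

-61.31 dB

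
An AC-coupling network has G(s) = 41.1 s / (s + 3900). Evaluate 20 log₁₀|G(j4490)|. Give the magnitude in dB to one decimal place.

|j4490| = 4490
|j4490 + 3900| = √(4490² + 3900²) = 5947
|G(j4490)| = 41.1 × 4490 / 5947 = 31.029
20 log₁₀(31.029) = 29.84 dB

29.8 dB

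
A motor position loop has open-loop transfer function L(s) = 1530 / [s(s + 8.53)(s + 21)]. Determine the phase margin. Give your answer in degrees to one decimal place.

35.5°

Gain crossover: |L(jω)| = 1 at ω ≈ 6.49 rad/s.
∠L(j6.49) = −90° − arctan(6.49/8.53) − arctan(6.49/21) ≈ -144.46°
PM = 180° + (-144.46°) = 35.54°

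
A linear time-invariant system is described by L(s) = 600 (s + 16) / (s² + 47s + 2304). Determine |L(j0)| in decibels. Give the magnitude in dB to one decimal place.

L(0) = 600 × 16 / 2304 = 4.1667
20 log₁₀(4.1667) = 12.40 dB

12.4 dB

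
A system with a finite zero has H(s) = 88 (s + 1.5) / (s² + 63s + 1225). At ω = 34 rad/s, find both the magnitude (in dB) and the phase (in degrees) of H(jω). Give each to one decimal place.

|j34 + 1.5| = √(34² + 1.5²) = 34.03
|(j34)² + 63(j34) + 1225| = |69 + j2142| = 2143
|H(j34)| = 88 × 34.03 / 2143 = 1.3975
20 log₁₀(1.3975) = 2.91 dB
∠(j34 + 1.5) = arctan(34/1.5) = 87.47°
∠[(j34)² + 63(j34) + 1225] = ∠[69 + j2142] = 88.15°
∠H(j34) = 87.47° − 88.15° = -0.68°

|H| = 2.9 dB, ∠H = -0.7°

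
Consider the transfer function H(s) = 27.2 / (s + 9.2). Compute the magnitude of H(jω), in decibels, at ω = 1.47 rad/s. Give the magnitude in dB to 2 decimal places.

9.31 dB

|j1.47 + 9.2| = √(1.47² + 9.2²) = 9.317
|H(j1.47)| = 27.2 / 9.317 = 2.9195
20 log₁₀(2.9195) = 9.306 dB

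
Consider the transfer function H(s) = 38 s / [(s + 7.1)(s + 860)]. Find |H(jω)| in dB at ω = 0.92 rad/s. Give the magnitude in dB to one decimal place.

-44.9 dB

|j0.92| = 0.92
|j0.92 + 7.1| = √(0.92² + 7.1²) = 7.159
|j0.92 + 860| = √(0.92² + 860²) = 860
|H(j0.92)| = 38 × 0.92 / (7.159 × 860) = 0.005678
20 log₁₀(0.005678) = -44.92 dB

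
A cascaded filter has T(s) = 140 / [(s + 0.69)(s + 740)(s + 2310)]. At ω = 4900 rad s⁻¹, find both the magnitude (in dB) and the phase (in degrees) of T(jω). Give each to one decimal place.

|j4900 + 0.69| = √(4900² + 0.69²) = 4900
|j4900 + 740| = √(4900² + 740²) = 4956
|j4900 + 2310| = √(4900² + 2310²) = 5417
|T(j4900)| = 140 / (4900 × 4956 × 5417) = 1.0643e-09
20 log₁₀(1.0643e-09) = -179.46 dB
∠(j4900 + 0.69) = arctan(4900/0.69) = 89.99°
∠(j4900 + 740) = arctan(4900/740) = 81.41°
∠(j4900 + 2310) = arctan(4900/2310) = 64.76°
∠T(j4900) = − (89.99° + 81.41° + 64.76°) = -236.16°

|T| = -179.5 dB, ∠T = -236.2°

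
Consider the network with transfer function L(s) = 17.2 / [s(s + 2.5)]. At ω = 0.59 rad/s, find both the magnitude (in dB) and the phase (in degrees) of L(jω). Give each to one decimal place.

|L| = 21.1 dB, ∠L = -103.3°

|j0.59 + 2.5| = √(0.59² + 2.5²) = 2.569
|j0.59| = 0.59
|L(j0.59)| = 17.2 / (2.569 × 0.59) = 11.349
20 log₁₀(11.349) = 21.10 dB
∠(j0.59 + 2.5) = arctan(0.59/2.5) = 13.28°
∠(j0.59) = 90.00°
∠L(j0.59) = − (13.28° + 90.00°) = -103.28°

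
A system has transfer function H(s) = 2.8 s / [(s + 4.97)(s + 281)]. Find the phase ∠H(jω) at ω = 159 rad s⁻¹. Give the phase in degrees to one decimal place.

-27.7 deg

∠(j159) = 90.00°
∠(j159 + 4.97) = arctan(159/4.97) = 88.21°
∠(j159 + 281) = arctan(159/281) = 29.50°
∠H(j159) = 90.00° − (88.21° + 29.50°) = -27.71°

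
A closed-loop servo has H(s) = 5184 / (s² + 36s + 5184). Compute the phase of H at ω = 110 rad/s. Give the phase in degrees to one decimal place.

-150.2 deg

∠[(j110)² + 36(j110) + 5184] = ∠[-6916 + j3960] = 150.21°
∠H(j110) = −150.21° = -150.21°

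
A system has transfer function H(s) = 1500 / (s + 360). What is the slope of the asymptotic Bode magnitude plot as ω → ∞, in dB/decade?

-20 dB/decade

With 0 zeros and 1 pole, the high-frequency asymptotic slope is 20 × (0 − 1) = -20 dB/decade.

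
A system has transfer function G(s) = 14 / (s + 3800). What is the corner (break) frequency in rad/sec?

3800 rad/sec

The single real pole at s = −3800 gives a corner at ω = 3800 rad/sec.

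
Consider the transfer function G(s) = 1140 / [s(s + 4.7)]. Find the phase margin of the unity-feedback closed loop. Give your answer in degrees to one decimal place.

Gain crossover: |G(jω)| = 1 at ω ≈ 33.6 rad/s.
∠G(j33.6) = −90° − arctan(33.6/4.7) ≈ -172.04°
PM = 180° + (-172.04°) = 7.96°

8.0°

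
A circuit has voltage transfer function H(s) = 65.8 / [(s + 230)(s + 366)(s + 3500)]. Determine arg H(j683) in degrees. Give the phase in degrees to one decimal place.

∠(j683 + 230) = arctan(683/230) = 71.39°
∠(j683 + 366) = arctan(683/366) = 61.81°
∠(j683 + 3500) = arctan(683/3500) = 11.04°
∠H(j683) = − (71.39° + 61.81° + 11.04°) = -144.25°

-144.2°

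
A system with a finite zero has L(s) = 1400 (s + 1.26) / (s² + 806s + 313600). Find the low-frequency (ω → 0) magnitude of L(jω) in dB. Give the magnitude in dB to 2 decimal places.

L(0) = 1400 × 1.26 / 313600 = 0.005625
20 log₁₀(0.005625) = -44.998 dB

-45.00 dB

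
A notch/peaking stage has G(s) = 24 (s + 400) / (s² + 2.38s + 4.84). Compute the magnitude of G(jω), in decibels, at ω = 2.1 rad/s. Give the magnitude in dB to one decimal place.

65.6 dB

|j2.1 + 400| = √(2.1² + 400²) = 400
|(j2.1)² + 2.38(j2.1) + 4.84| = |0.43 + j4.998| = 5.016
|G(j2.1)| = 24 × 400 / 5.016 = 1913.7
20 log₁₀(1913.7) = 65.64 dB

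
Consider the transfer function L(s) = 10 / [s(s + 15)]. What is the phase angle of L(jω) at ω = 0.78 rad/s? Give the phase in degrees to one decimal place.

-93.0 deg

∠(j0.78 + 15) = arctan(0.78/15) = 2.98°
∠(j0.78) = 90.00°
∠L(j0.78) = − (2.98° + 90.00°) = -92.98°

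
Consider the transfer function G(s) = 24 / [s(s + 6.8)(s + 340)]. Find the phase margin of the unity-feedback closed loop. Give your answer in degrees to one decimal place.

89.9°

Gain crossover: |G(jω)| = 1 at ω ≈ 0.0104 rad/s.
∠G(j0.0104) = −90° − arctan(0.0104/6.8) − arctan(0.0104/340) ≈ -90.09°
PM = 180° + (-90.09°) = 89.91°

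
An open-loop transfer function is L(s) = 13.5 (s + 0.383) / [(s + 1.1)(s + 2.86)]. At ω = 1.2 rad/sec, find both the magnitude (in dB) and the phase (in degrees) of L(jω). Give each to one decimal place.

|j1.2 + 0.383| = √(1.2² + 0.383²) = 1.26
|j1.2 + 1.1| = √(1.2² + 1.1²) = 1.628
|j1.2 + 2.86| = √(1.2² + 2.86²) = 3.102
|L(j1.2)| = 13.5 × 1.26 / (1.628 × 3.102) = 3.368
20 log₁₀(3.368) = 10.55 dB
∠(j1.2 + 0.383) = arctan(1.2/0.383) = 72.30°
∠(j1.2 + 1.1) = arctan(1.2/1.1) = 47.49°
∠(j1.2 + 2.86) = arctan(1.2/2.86) = 22.76°
∠L(j1.2) = 72.30° − (47.49° + 22.76°) = 2.05°

|L| = 10.5 dB, ∠L = 2.0 deg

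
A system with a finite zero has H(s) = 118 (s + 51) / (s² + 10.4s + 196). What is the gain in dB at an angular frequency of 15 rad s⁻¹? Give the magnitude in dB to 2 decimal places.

31.94 dB

|j15 + 51| = √(15² + 51²) = 53.16
|(j15)² + 10.4(j15) + 196| = |-29 + j156| = 158.7
|H(j15)| = 118 × 53.16 / 158.7 = 39.534
20 log₁₀(39.534) = 31.939 dB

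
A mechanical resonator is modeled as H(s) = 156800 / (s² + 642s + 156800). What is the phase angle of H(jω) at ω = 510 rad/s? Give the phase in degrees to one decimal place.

-107.5°

∠[(j510)² + 642(j510) + 156800] = ∠[-1.033e+05 + j3.2742e+05] = 107.51°
∠H(j510) = −107.51° = -107.51°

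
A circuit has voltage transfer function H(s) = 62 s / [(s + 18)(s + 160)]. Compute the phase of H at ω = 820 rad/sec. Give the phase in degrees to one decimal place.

∠(j820) = 90.00°
∠(j820 + 18) = arctan(820/18) = 88.74°
∠(j820 + 160) = arctan(820/160) = 78.96°
∠H(j820) = 90.00° − (88.74° + 78.96°) = -77.70°

-77.7°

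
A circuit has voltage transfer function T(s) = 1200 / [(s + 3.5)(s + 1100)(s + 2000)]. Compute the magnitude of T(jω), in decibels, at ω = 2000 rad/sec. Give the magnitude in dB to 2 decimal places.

-140.64 dB

|j2000 + 3.5| = √(2000² + 3.5²) = 2000
|j2000 + 1100| = √(2000² + 1100²) = 2283
|j2000 + 2000| = √(2000² + 2000²) = 2828
|T(j2000)| = 1200 / (2000 × 2283 × 2828) = 9.2937e-08
20 log₁₀(9.2937e-08) = -140.636 dB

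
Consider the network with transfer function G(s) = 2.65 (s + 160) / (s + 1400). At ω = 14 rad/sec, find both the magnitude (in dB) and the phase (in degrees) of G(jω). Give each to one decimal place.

|j14 + 160| = √(14² + 160²) = 160.6
|j14 + 1400| = √(14² + 1400²) = 1400
|G(j14)| = 2.65 × 160.6 / 1400 = 0.304
20 log₁₀(0.304) = -10.34 dB
∠(j14 + 160) = arctan(14/160) = 5.00°
∠(j14 + 1400) = arctan(14/1400) = 0.57°
∠G(j14) = 5.00° − 0.57° = 4.43°

|G| = -10.3 dB, ∠G = 4.4°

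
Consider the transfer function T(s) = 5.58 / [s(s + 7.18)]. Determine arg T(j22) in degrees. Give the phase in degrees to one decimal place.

∠(j22 + 7.18) = arctan(22/7.18) = 71.93°
∠(j22) = 90.00°
∠T(j22) = − (71.93° + 90.00°) = -161.93°

-161.9°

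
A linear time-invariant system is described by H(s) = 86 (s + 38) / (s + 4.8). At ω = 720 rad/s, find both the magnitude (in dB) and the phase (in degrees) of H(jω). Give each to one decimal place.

|H| = 38.7 dB, ∠H = -2.6 deg

|j720 + 38| = √(720² + 38²) = 721
|j720 + 4.8| = √(720² + 4.8²) = 720
|H(j720)| = 86 × 721 / 720 = 86.118
20 log₁₀(86.118) = 38.70 dB
∠(j720 + 38) = arctan(720/38) = 86.98°
∠(j720 + 4.8) = arctan(720/4.8) = 89.62°
∠H(j720) = 86.98° − 89.62° = -2.64°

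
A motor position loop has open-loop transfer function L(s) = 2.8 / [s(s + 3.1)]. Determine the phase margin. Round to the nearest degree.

74°

Gain crossover: |L(jω)| = 1 at ω ≈ 0.87 rad/s.
∠L(j0.87) = −90° − arctan(0.87/3.1) ≈ -105.67°
PM = 180° + (-105.67°) = 74.33°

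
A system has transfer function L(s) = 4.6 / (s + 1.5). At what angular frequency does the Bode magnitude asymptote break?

1.5 rad/s

The single real pole at s = −1.5 gives a corner at ω = 1.5 rad/s.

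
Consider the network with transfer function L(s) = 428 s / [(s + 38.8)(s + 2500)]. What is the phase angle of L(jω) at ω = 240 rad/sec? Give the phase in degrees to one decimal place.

∠(j240) = 90.00°
∠(j240 + 38.8) = arctan(240/38.8) = 80.82°
∠(j240 + 2500) = arctan(240/2500) = 5.48°
∠L(j240) = 90.00° − (80.82° + 5.48°) = 3.70°

3.7°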